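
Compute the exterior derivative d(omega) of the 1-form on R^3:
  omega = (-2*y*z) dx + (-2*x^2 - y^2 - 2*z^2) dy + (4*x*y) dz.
d(omega) = (-4*x + 2*z) dx ∧ dy + (6*y) dx ∧ dz + (4*x + 4*z) dy ∧ dz

For a 1-form omega = sum_i f_i dx_i, the exterior derivative is
  d(omega) = sum_{i < j} (∂f_j/∂x_i - ∂f_i/∂x_j) dx_i ∧ dx_j.
  coefficient of dx ∧ dy: ∂f_2/∂x - ∂f_1/∂y = ∂(-2*x^2 - y^2 - 2*z^2)/∂x - ∂(-2*y*z)/∂y = -4*x + 2*z
  coefficient of dx ∧ dz: ∂f_3/∂x - ∂f_1/∂z = ∂(4*x*y)/∂x - ∂(-2*y*z)/∂z = 6*y
  coefficient of dy ∧ dz: ∂f_3/∂y - ∂f_2/∂z = ∂(4*x*y)/∂y - ∂(-2*x^2 - y^2 - 2*z^2)/∂z = 4*x + 4*z
Assembling: d(omega) = (-4*x + 2*z) dx ∧ dy + (6*y) dx ∧ dz + (4*x + 4*z) dy ∧ dz.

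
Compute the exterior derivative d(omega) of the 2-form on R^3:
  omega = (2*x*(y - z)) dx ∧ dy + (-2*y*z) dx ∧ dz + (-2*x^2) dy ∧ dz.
d(omega) = (-6*x + 2*z) dx ∧ dy ∧ dz

For a 2-form omega = sum_{i<j} g_{ij} dx_i ∧ dx_j, the exterior derivative is
  d(omega) = sum_{i<j} d(g_{ij}) ∧ dx_i ∧ dx_j = sum_{i<j, k} (∂g_{ij}/∂x_k) dx_k ∧ dx_i ∧ dx_j.
Expand each term, using dx_k ∧ dx_i ∧ dx_j = sgn(permutation) dx_{(a)} ∧ dx_{(b)} ∧ dx_{(c)} with (a < b < c) sorted:
  d(2*x*(y - z)) includes (∂/∂z)(2*x*(y - z)) dz = (-2*x) dz, which multiplied by dx ∧ dy gives (-2*x) dx ∧ dy ∧ dz
  d(-2*y*z) includes (∂/∂y)(-2*y*z) dy = (-2*z) dy, which multiplied by dx ∧ dz gives (2*z) dx ∧ dy ∧ dz
  d(-2*x^2) includes (∂/∂x)(-2*x^2) dx = (-4*x) dx, which multiplied by dy ∧ dz gives (-4*x) dx ∧ dy ∧ dz
Collecting like 3-forms: d(omega) = (-6*x + 2*z) dx ∧ dy ∧ dz.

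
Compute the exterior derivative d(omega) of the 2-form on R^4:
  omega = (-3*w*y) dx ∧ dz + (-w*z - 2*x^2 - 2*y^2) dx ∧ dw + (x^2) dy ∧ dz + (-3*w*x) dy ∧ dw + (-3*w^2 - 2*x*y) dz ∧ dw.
d(omega) = (3*w + 2*x) dx ∧ dy ∧ dz + (w - 5*y) dx ∧ dz ∧ dw + (-3*w + 4*y) dx ∧ dy ∧ dw + (-2*x) dy ∧ dz ∧ dw

For a 2-form omega = sum_{i<j} g_{ij} dx_i ∧ dx_j, the exterior derivative is
  d(omega) = sum_{i<j} d(g_{ij}) ∧ dx_i ∧ dx_j = sum_{i<j, k} (∂g_{ij}/∂x_k) dx_k ∧ dx_i ∧ dx_j.
Expand each term, using dx_k ∧ dx_i ∧ dx_j = sgn(permutation) dx_{(a)} ∧ dx_{(b)} ∧ dx_{(c)} with (a < b < c) sorted:
  d(-3*w*y) includes (∂/∂y)(-3*w*y) dy = (-3*w) dy, which multiplied by dx ∧ dz gives (3*w) dx ∧ dy ∧ dz
  d(-3*w*y) includes (∂/∂w)(-3*w*y) dw = (-3*y) dw, which multiplied by dx ∧ dz gives (-3*y) dx ∧ dz ∧ dw
  d(-w*z - 2*x^2 - 2*y^2) includes (∂/∂y)(-w*z - 2*x^2 - 2*y^2) dy = (-4*y) dy, which multiplied by dx ∧ dw gives (4*y) dx ∧ dy ∧ dw
  d(-w*z - 2*x^2 - 2*y^2) includes (∂/∂z)(-w*z - 2*x^2 - 2*y^2) dz = (-w) dz, which multiplied by dx ∧ dw gives (w) dx ∧ dz ∧ dw
  d(x^2) includes (∂/∂x)(x^2) dx = (2*x) dx, which multiplied by dy ∧ dz gives (2*x) dx ∧ dy ∧ dz
  d(-3*w*x) includes (∂/∂x)(-3*w*x) dx = (-3*w) dx, which multiplied by dy ∧ dw gives (-3*w) dx ∧ dy ∧ dw
  d(-3*w^2 - 2*x*y) includes (∂/∂x)(-3*w^2 - 2*x*y) dx = (-2*y) dx, which multiplied by dz ∧ dw gives (-2*y) dx ∧ dz ∧ dw
  d(-3*w^2 - 2*x*y) includes (∂/∂y)(-3*w^2 - 2*x*y) dy = (-2*x) dy, which multiplied by dz ∧ dw gives (-2*x) dy ∧ dz ∧ dw
Collecting like 3-forms: d(omega) = (3*w + 2*x) dx ∧ dy ∧ dz + (w - 5*y) dx ∧ dz ∧ dw + (-3*w + 4*y) dx ∧ dy ∧ dw + (-2*x) dy ∧ dz ∧ dw.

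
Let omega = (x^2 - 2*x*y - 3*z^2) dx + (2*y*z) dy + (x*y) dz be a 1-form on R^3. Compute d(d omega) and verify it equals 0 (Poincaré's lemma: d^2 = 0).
d(d omega) = 0

Step 1: d omega = sum_{i<j} (∂f_j/∂x_i - ∂f_i/∂x_j) dx_i ∧ dx_j:
  coeff of dx ∧ dy: 2*x
  coeff of dx ∧ dz: y + 6*z
  coeff of dy ∧ dz: x - 2*y
Step 2: Apply d again to each 2-form coefficient. The only possible 3-form in R^3 is dx ∧ dy ∧ dz, with coefficient
  ∂(coeff of dy∧dz)/∂x - ∂(coeff of dx∧dz)/∂y + ∂(coeff of dx∧dy)/∂z
  = ∂/∂x (x - 2*y) - ∂/∂y (y + 6*z) + ∂/∂z (2*x).
Each of these terms simplifies to sums of mixed partials that cancel in pairs. The result is 0 (by equality of mixed partials for smooth functions — Schwarz / Clairaut).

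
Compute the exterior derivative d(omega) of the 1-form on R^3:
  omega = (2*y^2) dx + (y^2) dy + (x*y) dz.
d(omega) = (-4*y) dx ∧ dy + (y) dx ∧ dz + (x) dy ∧ dz

For a 1-form omega = sum_i f_i dx_i, the exterior derivative is
  d(omega) = sum_{i < j} (∂f_j/∂x_i - ∂f_i/∂x_j) dx_i ∧ dx_j.
  coefficient of dx ∧ dy: ∂f_2/∂x - ∂f_1/∂y = ∂(y^2)/∂x - ∂(2*y^2)/∂y = -4*y
  coefficient of dx ∧ dz: ∂f_3/∂x - ∂f_1/∂z = ∂(x*y)/∂x - ∂(2*y^2)/∂z = y
  coefficient of dy ∧ dz: ∂f_3/∂y - ∂f_2/∂z = ∂(x*y)/∂y - ∂(y^2)/∂z = x
Assembling: d(omega) = (-4*y) dx ∧ dy + (y) dx ∧ dz + (x) dy ∧ dz.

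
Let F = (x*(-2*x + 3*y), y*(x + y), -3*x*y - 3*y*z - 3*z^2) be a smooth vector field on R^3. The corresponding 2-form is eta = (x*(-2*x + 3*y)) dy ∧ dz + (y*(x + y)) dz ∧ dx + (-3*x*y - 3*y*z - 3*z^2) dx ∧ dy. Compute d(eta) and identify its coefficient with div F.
d(eta) = (-3*x + 2*y - 6*z) dx ∧ dy ∧ dz; div F = -3*x + 2*y - 6*z

For a 2-form in R^3 of the form above, applying d gives a 3-form with coefficient ∂P/∂x + ∂Q/∂y + ∂R/∂z:
  ∂P/∂x = -4*x + 3*y
  ∂Q/∂y = x + 2*y
  ∂R/∂z = -3*y - 6*z
Sum = -3*x + 2*y - 6*z, which is exactly div F.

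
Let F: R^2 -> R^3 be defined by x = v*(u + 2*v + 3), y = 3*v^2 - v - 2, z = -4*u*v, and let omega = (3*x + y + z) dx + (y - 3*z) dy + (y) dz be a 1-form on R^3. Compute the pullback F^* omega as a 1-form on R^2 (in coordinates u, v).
F^* omega = (v*(-u*v - 3*v^2 + 12*v + 6)) du + (-u^2*v + 65*u*v^2 - 3*u*v + 6*u + 54*v^3 + 50*v^2 + 5*v - 4) dv

Using F^*(f dg) = (f ∘ F) d(g ∘ F), substitute each coordinate x_i by F_i(u, v) in f_i, and replace dx_i by d F_i = (∂F_i/∂u) du + (∂F_i/∂v) dv.
  For the x component: f_1(F) = -u*v + 9*v^2 + 8*v - 2; d F_1 = (v) du + (u + 4*v + 3) dv
  For the y component: f_2(F) = 12*u*v + 3*v^2 - v - 2; d F_2 = (0) du + (6*v - 1) dv
  For the z component: f_3(F) = 3*v^2 - v - 2; d F_3 = (-4*v) du + (-4*u) dv
Combining and collecting du, dv coefficients:
  coeff of du: v*(-u*v - 3*v^2 + 12*v + 6)
  coeff of dv: -u^2*v + 65*u*v^2 - 3*u*v + 6*u + 54*v^3 + 50*v^2 + 5*v - 4
F^* omega = (v*(-u*v - 3*v^2 + 12*v + 6)) du + (-u^2*v + 65*u*v^2 - 3*u*v + 6*u + 54*v^3 + 50*v^2 + 5*v - 4) dv.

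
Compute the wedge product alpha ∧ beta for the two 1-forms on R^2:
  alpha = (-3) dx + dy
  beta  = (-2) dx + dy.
alpha ∧ beta = (-1) dx ∧ dy

Distribute the wedge, using dx_i ∧ dx_j = -dx_j ∧ dx_i and dx_i ∧ dx_i = 0. For each pair (i, j) with i < j, the coefficient of dx_i ∧ dx_j in alpha ∧ beta is (alpha_i * beta_j - alpha_j * beta_i). Collecting: alpha ∧ beta = (-1) dx ∧ dy.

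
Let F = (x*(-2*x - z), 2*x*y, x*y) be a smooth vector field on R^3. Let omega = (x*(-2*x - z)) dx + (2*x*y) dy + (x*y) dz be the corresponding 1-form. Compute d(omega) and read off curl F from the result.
d(omega) = (x) dy ∧ dz + (-x - y) dz ∧ dx + (2*y) dx ∧ dy; curl F = (x, -x - y, 2*y)

d omega = sum_{i<j} (∂f_j/∂x_i - ∂f_i/∂x_j) dx_i ∧ dx_j. Under the identification (dy ∧ dz, dz ∧ dx, dx ∧ dy) ↔ (e_x, e_y, e_z), the coefficients are exactly the components of curl F. Compute:
  ∂R/∂y - ∂Q/∂z = (x) - (0) = x
  ∂P/∂z - ∂R/∂x = (-x) - (y) = -x - y
  ∂Q/∂x - ∂P/∂y = (2*y) - (0) = 2*y.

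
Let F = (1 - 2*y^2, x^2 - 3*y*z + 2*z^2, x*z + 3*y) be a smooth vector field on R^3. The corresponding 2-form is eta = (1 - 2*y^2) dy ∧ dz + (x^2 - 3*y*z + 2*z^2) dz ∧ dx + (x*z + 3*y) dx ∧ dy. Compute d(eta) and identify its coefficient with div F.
d(eta) = (x - 3*z) dx ∧ dy ∧ dz; div F = x - 3*z

For a 2-form in R^3 of the form above, applying d gives a 3-form with coefficient ∂P/∂x + ∂Q/∂y + ∂R/∂z:
  ∂P/∂x = 0
  ∂Q/∂y = -3*z
  ∂R/∂z = x
Sum = x - 3*z, which is exactly div F.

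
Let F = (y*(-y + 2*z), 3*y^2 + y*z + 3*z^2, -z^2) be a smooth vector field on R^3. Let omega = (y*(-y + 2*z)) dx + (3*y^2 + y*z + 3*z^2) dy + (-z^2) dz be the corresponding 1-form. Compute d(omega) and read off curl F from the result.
d(omega) = (-y - 6*z) dy ∧ dz + (2*y) dz ∧ dx + (2*y - 2*z) dx ∧ dy; curl F = (-y - 6*z, 2*y, 2*y - 2*z)

d omega = sum_{i<j} (∂f_j/∂x_i - ∂f_i/∂x_j) dx_i ∧ dx_j. Under the identification (dy ∧ dz, dz ∧ dx, dx ∧ dy) ↔ (e_x, e_y, e_z), the coefficients are exactly the components of curl F. Compute:
  ∂R/∂y - ∂Q/∂z = (0) - (y + 6*z) = -y - 6*z
  ∂P/∂z - ∂R/∂x = (2*y) - (0) = 2*y
  ∂Q/∂x - ∂P/∂y = (0) - (-2*y + 2*z) = 2*y - 2*z.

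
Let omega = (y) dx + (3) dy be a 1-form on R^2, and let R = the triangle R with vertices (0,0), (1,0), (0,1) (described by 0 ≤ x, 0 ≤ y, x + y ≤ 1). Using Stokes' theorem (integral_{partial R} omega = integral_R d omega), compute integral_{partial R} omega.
integral_(partial R) omega = -1/2

Stokes: integral_partial_R omega = integral_R d omega with d omega = (∂Q/∂x - ∂P/∂y) dx ∧ dy.
  ∂Q/∂x = 0
  ∂P/∂y = 1
  integrand = ∂Q/∂x - ∂P/∂y = -1.
Integrating over R: integral_0^1 integral_0^{1-x} (-1) dy dx = -1/2.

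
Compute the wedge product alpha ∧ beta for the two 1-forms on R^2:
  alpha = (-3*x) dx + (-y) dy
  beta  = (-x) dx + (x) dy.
alpha ∧ beta = (-x*(3*x + y)) dx ∧ dy

Distribute the wedge, using dx_i ∧ dx_j = -dx_j ∧ dx_i and dx_i ∧ dx_i = 0. For each pair (i, j) with i < j, the coefficient of dx_i ∧ dx_j in alpha ∧ beta is (alpha_i * beta_j - alpha_j * beta_i). Collecting: alpha ∧ beta = (-x*(3*x + y)) dx ∧ dy.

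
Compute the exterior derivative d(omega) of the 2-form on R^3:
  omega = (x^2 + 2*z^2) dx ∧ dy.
d(omega) = (4*z) dx ∧ dy ∧ dz

For a 2-form omega = sum_{i<j} g_{ij} dx_i ∧ dx_j, the exterior derivative is
  d(omega) = sum_{i<j} d(g_{ij}) ∧ dx_i ∧ dx_j = sum_{i<j, k} (∂g_{ij}/∂x_k) dx_k ∧ dx_i ∧ dx_j.
Expand each term, using dx_k ∧ dx_i ∧ dx_j = sgn(permutation) dx_{(a)} ∧ dx_{(b)} ∧ dx_{(c)} with (a < b < c) sorted:
  d(x^2 + 2*z^2) includes (∂/∂z)(x^2 + 2*z^2) dz = (4*z) dz, which multiplied by dx ∧ dy gives (4*z) dx ∧ dy ∧ dz
Collecting like 3-forms: d(omega) = (4*z) dx ∧ dy ∧ dz.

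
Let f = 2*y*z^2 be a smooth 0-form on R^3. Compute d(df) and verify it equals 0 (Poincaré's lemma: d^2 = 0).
d(df) = 0

Step 1: df = sum_i (∂f/∂x_i) dx_i = (0) dx + (2*z^2) dy + (4*y*z) dz.
Step 2: Apply d again. Using the 1-form formula, the coefficient of dx ∧ dy in d(df) is ∂^2 f/∂x ∂y - ∂^2 f/∂y ∂x = (0) - (0) = 0 (equality of mixed partials for smooth f).
Similarly for dx ∧ dz and dy ∧ dz — all coefficients vanish. So d(df) = 0.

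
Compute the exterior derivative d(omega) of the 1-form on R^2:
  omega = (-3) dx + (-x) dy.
d(omega) = (-1) dx ∧ dy

For a 1-form omega = sum_i f_i dx_i, the exterior derivative is
  d(omega) = sum_{i < j} (∂f_j/∂x_i - ∂f_i/∂x_j) dx_i ∧ dx_j.
  coefficient of dx ∧ dy: ∂f_2/∂x - ∂f_1/∂y = ∂(-x)/∂x - ∂(-3)/∂y = -1
Assembling: d(omega) = (-1) dx ∧ dy.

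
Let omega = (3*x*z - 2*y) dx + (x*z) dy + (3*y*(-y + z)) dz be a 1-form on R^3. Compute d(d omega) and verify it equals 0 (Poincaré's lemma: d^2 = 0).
d(d omega) = 0

Step 1: d omega = sum_{i<j} (∂f_j/∂x_i - ∂f_i/∂x_j) dx_i ∧ dx_j:
  coeff of dx ∧ dy: z + 2
  coeff of dx ∧ dz: -3*x
  coeff of dy ∧ dz: -x - 6*y + 3*z
Step 2: Apply d again to each 2-form coefficient. The only possible 3-form in R^3 is dx ∧ dy ∧ dz, with coefficient
  ∂(coeff of dy∧dz)/∂x - ∂(coeff of dx∧dz)/∂y + ∂(coeff of dx∧dy)/∂z
  = ∂/∂x (-x - 6*y + 3*z) - ∂/∂y (-3*x) + ∂/∂z (z + 2).
Each of these terms simplifies to sums of mixed partials that cancel in pairs. The result is 0 (by equality of mixed partials for smooth functions — Schwarz / Clairaut).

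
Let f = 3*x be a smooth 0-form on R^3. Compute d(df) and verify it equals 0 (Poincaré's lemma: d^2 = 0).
d(df) = 0

Step 1: df = sum_i (∂f/∂x_i) dx_i = (3) dx + (0) dy + (0) dz.
Step 2: Apply d again. Using the 1-form formula, the coefficient of dx ∧ dy in d(df) is ∂^2 f/∂x ∂y - ∂^2 f/∂y ∂x = (0) - (0) = 0 (equality of mixed partials for smooth f).
Similarly for dx ∧ dz and dy ∧ dz — all coefficients vanish. So d(df) = 0.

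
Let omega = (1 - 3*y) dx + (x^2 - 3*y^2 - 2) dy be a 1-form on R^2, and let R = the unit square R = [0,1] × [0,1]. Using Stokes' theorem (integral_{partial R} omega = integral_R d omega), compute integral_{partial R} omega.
integral_(partial R) omega = 4

Stokes: integral_partial_R omega = integral_R d omega with d omega = (∂Q/∂x - ∂P/∂y) dx ∧ dy.
  ∂Q/∂x = 2*x
  ∂P/∂y = -3
  integrand = ∂Q/∂x - ∂P/∂y = 2*x + 3.
Integrating over R: integral_0^1 integral_0^1 (2*x + 3) dx dy = 4.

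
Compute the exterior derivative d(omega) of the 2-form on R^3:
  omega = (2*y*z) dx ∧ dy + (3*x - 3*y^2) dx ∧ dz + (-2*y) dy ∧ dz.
d(omega) = (8*y) dx ∧ dy ∧ dz

For a 2-form omega = sum_{i<j} g_{ij} dx_i ∧ dx_j, the exterior derivative is
  d(omega) = sum_{i<j} d(g_{ij}) ∧ dx_i ∧ dx_j = sum_{i<j, k} (∂g_{ij}/∂x_k) dx_k ∧ dx_i ∧ dx_j.
Expand each term, using dx_k ∧ dx_i ∧ dx_j = sgn(permutation) dx_{(a)} ∧ dx_{(b)} ∧ dx_{(c)} with (a < b < c) sorted:
  d(2*y*z) includes (∂/∂z)(2*y*z) dz = (2*y) dz, which multiplied by dx ∧ dy gives (2*y) dx ∧ dy ∧ dz
  d(3*x - 3*y^2) includes (∂/∂y)(3*x - 3*y^2) dy = (-6*y) dy, which multiplied by dx ∧ dz gives (6*y) dx ∧ dy ∧ dz
Collecting like 3-forms: d(omega) = (8*y) dx ∧ dy ∧ dz.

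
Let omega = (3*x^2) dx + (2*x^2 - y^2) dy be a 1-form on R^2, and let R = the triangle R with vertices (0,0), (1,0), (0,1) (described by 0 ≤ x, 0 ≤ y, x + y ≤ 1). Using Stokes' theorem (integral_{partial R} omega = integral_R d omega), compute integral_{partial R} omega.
integral_(partial R) omega = 2/3

Stokes: integral_partial_R omega = integral_R d omega with d omega = (∂Q/∂x - ∂P/∂y) dx ∧ dy.
  ∂Q/∂x = 4*x
  ∂P/∂y = 0
  integrand = ∂Q/∂x - ∂P/∂y = 4*x.
Integrating over R: integral_0^1 integral_0^{1-x} (4*x) dy dx = 2/3.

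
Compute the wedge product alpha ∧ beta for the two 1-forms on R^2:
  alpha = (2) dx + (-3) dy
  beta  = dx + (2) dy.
alpha ∧ beta = (7) dx ∧ dy

Distribute the wedge, using dx_i ∧ dx_j = -dx_j ∧ dx_i and dx_i ∧ dx_i = 0. For each pair (i, j) with i < j, the coefficient of dx_i ∧ dx_j in alpha ∧ beta is (alpha_i * beta_j - alpha_j * beta_i). Collecting: alpha ∧ beta = (7) dx ∧ dy.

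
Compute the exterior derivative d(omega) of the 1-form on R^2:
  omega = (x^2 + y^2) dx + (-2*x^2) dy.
d(omega) = (-4*x - 2*y) dx ∧ dy

For a 1-form omega = sum_i f_i dx_i, the exterior derivative is
  d(omega) = sum_{i < j} (∂f_j/∂x_i - ∂f_i/∂x_j) dx_i ∧ dx_j.
  coefficient of dx ∧ dy: ∂f_2/∂x - ∂f_1/∂y = ∂(-2*x^2)/∂x - ∂(x^2 + y^2)/∂y = -4*x - 2*y
Assembling: d(omega) = (-4*x - 2*y) dx ∧ dy.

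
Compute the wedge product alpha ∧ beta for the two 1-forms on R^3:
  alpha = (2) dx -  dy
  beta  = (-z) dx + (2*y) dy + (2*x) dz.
alpha ∧ beta = (4*y - z) dx ∧ dy + (4*x) dx ∧ dz + (-2*x) dy ∧ dz

Distribute the wedge, using dx_i ∧ dx_j = -dx_j ∧ dx_i and dx_i ∧ dx_i = 0. For each pair (i, j) with i < j, the coefficient of dx_i ∧ dx_j in alpha ∧ beta is (alpha_i * beta_j - alpha_j * beta_i). Collecting: alpha ∧ beta = (4*y - z) dx ∧ dy + (4*x) dx ∧ dz + (-2*x) dy ∧ dz.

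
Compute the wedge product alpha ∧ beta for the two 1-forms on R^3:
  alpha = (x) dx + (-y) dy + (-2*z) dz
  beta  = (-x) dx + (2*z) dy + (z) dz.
alpha ∧ beta = (x*(-y + 2*z)) dx ∧ dy + (-x*z) dx ∧ dz + (z*(-y + 4*z)) dy ∧ dz

Distribute the wedge, using dx_i ∧ dx_j = -dx_j ∧ dx_i and dx_i ∧ dx_i = 0. For each pair (i, j) with i < j, the coefficient of dx_i ∧ dx_j in alpha ∧ beta is (alpha_i * beta_j - alpha_j * beta_i). Collecting: alpha ∧ beta = (x*(-y + 2*z)) dx ∧ dy + (-x*z) dx ∧ dz + (z*(-y + 4*z)) dy ∧ dz.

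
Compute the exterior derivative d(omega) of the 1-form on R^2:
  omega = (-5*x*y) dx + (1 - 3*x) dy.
d(omega) = (5*x - 3) dx ∧ dy

For a 1-form omega = sum_i f_i dx_i, the exterior derivative is
  d(omega) = sum_{i < j} (∂f_j/∂x_i - ∂f_i/∂x_j) dx_i ∧ dx_j.
  coefficient of dx ∧ dy: ∂f_2/∂x - ∂f_1/∂y = ∂(1 - 3*x)/∂x - ∂(-5*x*y)/∂y = 5*x - 3
Assembling: d(omega) = (5*x - 3) dx ∧ dy.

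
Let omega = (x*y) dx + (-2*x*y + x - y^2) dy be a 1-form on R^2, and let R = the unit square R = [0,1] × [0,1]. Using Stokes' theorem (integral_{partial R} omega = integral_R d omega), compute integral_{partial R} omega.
integral_(partial R) omega = -1/2

Stokes: integral_partial_R omega = integral_R d omega with d omega = (∂Q/∂x - ∂P/∂y) dx ∧ dy.
  ∂Q/∂x = 1 - 2*y
  ∂P/∂y = x
  integrand = ∂Q/∂x - ∂P/∂y = -x - 2*y + 1.
Integrating over R: integral_0^1 integral_0^1 (-x - 2*y + 1) dx dy = -1/2.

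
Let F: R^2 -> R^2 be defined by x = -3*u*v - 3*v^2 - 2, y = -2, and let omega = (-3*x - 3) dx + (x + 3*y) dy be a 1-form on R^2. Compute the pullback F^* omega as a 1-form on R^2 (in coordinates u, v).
F^* omega = (9*v*(-3*u*v - 3*v^2 - 1)) du + (-27*u^2*v - 81*u*v^2 - 9*u - 54*v^3 - 18*v) dv

Using F^*(f dg) = (f ∘ F) d(g ∘ F), substitute each coordinate x_i by F_i(u, v) in f_i, and replace dx_i by d F_i = (∂F_i/∂u) du + (∂F_i/∂v) dv.
  For the x component: f_1(F) = 9*u*v + 9*v^2 + 3; d F_1 = (-3*v) du + (-3*u - 6*v) dv
  For the y component: f_2(F) = -3*u*v - 3*v^2 - 8; d F_2 = (0) du + (0) dv
Combining and collecting du, dv coefficients:
  coeff of du: 9*v*(-3*u*v - 3*v^2 - 1)
  coeff of dv: -27*u^2*v - 81*u*v^2 - 9*u - 54*v^3 - 18*v
F^* omega = (9*v*(-3*u*v - 3*v^2 - 1)) du + (-27*u^2*v - 81*u*v^2 - 9*u - 54*v^3 - 18*v) dv.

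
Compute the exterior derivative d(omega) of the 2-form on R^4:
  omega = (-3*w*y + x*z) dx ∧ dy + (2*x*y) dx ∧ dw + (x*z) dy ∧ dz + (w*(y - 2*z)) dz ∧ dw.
d(omega) = (x + z) dx ∧ dy ∧ dz + (-2*x - 3*y) dx ∧ dy ∧ dw + (w) dy ∧ dz ∧ dw

For a 2-form omega = sum_{i<j} g_{ij} dx_i ∧ dx_j, the exterior derivative is
  d(omega) = sum_{i<j} d(g_{ij}) ∧ dx_i ∧ dx_j = sum_{i<j, k} (∂g_{ij}/∂x_k) dx_k ∧ dx_i ∧ dx_j.
Expand each term, using dx_k ∧ dx_i ∧ dx_j = sgn(permutation) dx_{(a)} ∧ dx_{(b)} ∧ dx_{(c)} with (a < b < c) sorted:
  d(-3*w*y + x*z) includes (∂/∂z)(-3*w*y + x*z) dz = (x) dz, which multiplied by dx ∧ dy gives (x) dx ∧ dy ∧ dz
  d(-3*w*y + x*z) includes (∂/∂w)(-3*w*y + x*z) dw = (-3*y) dw, which multiplied by dx ∧ dy gives (-3*y) dx ∧ dy ∧ dw
  d(2*x*y) includes (∂/∂y)(2*x*y) dy = (2*x) dy, which multiplied by dx ∧ dw gives (-2*x) dx ∧ dy ∧ dw
  d(x*z) includes (∂/∂x)(x*z) dx = (z) dx, which multiplied by dy ∧ dz gives (z) dx ∧ dy ∧ dz
  d(w*(y - 2*z)) includes (∂/∂y)(w*(y - 2*z)) dy = (w) dy, which multiplied by dz ∧ dw gives (w) dy ∧ dz ∧ dw
Collecting like 3-forms: d(omega) = (x + z) dx ∧ dy ∧ dz + (-2*x - 3*y) dx ∧ dy ∧ dw + (w) dy ∧ dz ∧ dw.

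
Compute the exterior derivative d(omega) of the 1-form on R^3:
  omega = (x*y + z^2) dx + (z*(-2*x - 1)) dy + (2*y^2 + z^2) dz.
d(omega) = (-x - 2*z) dx ∧ dy + (-2*z) dx ∧ dz + (2*x + 4*y + 1) dy ∧ dz

For a 1-form omega = sum_i f_i dx_i, the exterior derivative is
  d(omega) = sum_{i < j} (∂f_j/∂x_i - ∂f_i/∂x_j) dx_i ∧ dx_j.
  coefficient of dx ∧ dy: ∂f_2/∂x - ∂f_1/∂y = ∂(z*(-2*x - 1))/∂x - ∂(x*y + z^2)/∂y = -x - 2*z
  coefficient of dx ∧ dz: ∂f_3/∂x - ∂f_1/∂z = ∂(2*y^2 + z^2)/∂x - ∂(x*y + z^2)/∂z = -2*z
  coefficient of dy ∧ dz: ∂f_3/∂y - ∂f_2/∂z = ∂(2*y^2 + z^2)/∂y - ∂(z*(-2*x - 1))/∂z = 2*x + 4*y + 1
Assembling: d(omega) = (-x - 2*z) dx ∧ dy + (-2*z) dx ∧ dz + (2*x + 4*y + 1) dy ∧ dz.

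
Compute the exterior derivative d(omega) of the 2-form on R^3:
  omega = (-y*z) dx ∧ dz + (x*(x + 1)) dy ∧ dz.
d(omega) = (2*x + z + 1) dx ∧ dy ∧ dz

For a 2-form omega = sum_{i<j} g_{ij} dx_i ∧ dx_j, the exterior derivative is
  d(omega) = sum_{i<j} d(g_{ij}) ∧ dx_i ∧ dx_j = sum_{i<j, k} (∂g_{ij}/∂x_k) dx_k ∧ dx_i ∧ dx_j.
Expand each term, using dx_k ∧ dx_i ∧ dx_j = sgn(permutation) dx_{(a)} ∧ dx_{(b)} ∧ dx_{(c)} with (a < b < c) sorted:
  d(-y*z) includes (∂/∂y)(-y*z) dy = (-z) dy, which multiplied by dx ∧ dz gives (z) dx ∧ dy ∧ dz
  d(x*(x + 1)) includes (∂/∂x)(x*(x + 1)) dx = (2*x + 1) dx, which multiplied by dy ∧ dz gives (2*x + 1) dx ∧ dy ∧ dz
Collecting like 3-forms: d(omega) = (2*x + z + 1) dx ∧ dy ∧ dz.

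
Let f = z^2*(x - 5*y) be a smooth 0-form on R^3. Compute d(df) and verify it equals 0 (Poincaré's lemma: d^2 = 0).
d(df) = 0

Step 1: df = sum_i (∂f/∂x_i) dx_i = (z^2) dx + (-5*z^2) dy + (2*z*(x - 5*y)) dz.
Step 2: Apply d again. Using the 1-form formula, the coefficient of dx ∧ dy in d(df) is ∂^2 f/∂x ∂y - ∂^2 f/∂y ∂x = (0) - (0) = 0 (equality of mixed partials for smooth f).
Similarly for dx ∧ dz and dy ∧ dz — all coefficients vanish. So d(df) = 0.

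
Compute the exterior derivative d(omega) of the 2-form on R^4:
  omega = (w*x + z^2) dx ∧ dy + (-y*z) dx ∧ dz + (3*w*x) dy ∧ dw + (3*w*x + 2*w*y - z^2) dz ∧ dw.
d(omega) = (3*z) dx ∧ dy ∧ dz + (3*w + x) dx ∧ dy ∧ dw + (3*w) dx ∧ dz ∧ dw + (2*w) dy ∧ dz ∧ dw

For a 2-form omega = sum_{i<j} g_{ij} dx_i ∧ dx_j, the exterior derivative is
  d(omega) = sum_{i<j} d(g_{ij}) ∧ dx_i ∧ dx_j = sum_{i<j, k} (∂g_{ij}/∂x_k) dx_k ∧ dx_i ∧ dx_j.
Expand each term, using dx_k ∧ dx_i ∧ dx_j = sgn(permutation) dx_{(a)} ∧ dx_{(b)} ∧ dx_{(c)} with (a < b < c) sorted:
  d(w*x + z^2) includes (∂/∂z)(w*x + z^2) dz = (2*z) dz, which multiplied by dx ∧ dy gives (2*z) dx ∧ dy ∧ dz
  d(w*x + z^2) includes (∂/∂w)(w*x + z^2) dw = (x) dw, which multiplied by dx ∧ dy gives (x) dx ∧ dy ∧ dw
  d(-y*z) includes (∂/∂y)(-y*z) dy = (-z) dy, which multiplied by dx ∧ dz gives (z) dx ∧ dy ∧ dz
  d(3*w*x) includes (∂/∂x)(3*w*x) dx = (3*w) dx, which multiplied by dy ∧ dw gives (3*w) dx ∧ dy ∧ dw
  d(3*w*x + 2*w*y - z^2) includes (∂/∂x)(3*w*x + 2*w*y - z^2) dx = (3*w) dx, which multiplied by dz ∧ dw gives (3*w) dx ∧ dz ∧ dw
  d(3*w*x + 2*w*y - z^2) includes (∂/∂y)(3*w*x + 2*w*y - z^2) dy = (2*w) dy, which multiplied by dz ∧ dw gives (2*w) dy ∧ dz ∧ dw
Collecting like 3-forms: d(omega) = (3*z) dx ∧ dy ∧ dz + (3*w + x) dx ∧ dy ∧ dw + (3*w) dx ∧ dz ∧ dw + (2*w) dy ∧ dz ∧ dw.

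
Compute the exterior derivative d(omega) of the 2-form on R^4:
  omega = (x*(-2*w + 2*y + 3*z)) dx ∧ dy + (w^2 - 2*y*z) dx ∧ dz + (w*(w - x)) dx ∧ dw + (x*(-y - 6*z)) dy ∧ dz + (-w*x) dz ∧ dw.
d(omega) = (3*x - y - 4*z) dx ∧ dy ∧ dz + (-2*x) dx ∧ dy ∧ dw + (w) dx ∧ dz ∧ dw

For a 2-form omega = sum_{i<j} g_{ij} dx_i ∧ dx_j, the exterior derivative is
  d(omega) = sum_{i<j} d(g_{ij}) ∧ dx_i ∧ dx_j = sum_{i<j, k} (∂g_{ij}/∂x_k) dx_k ∧ dx_i ∧ dx_j.
Expand each term, using dx_k ∧ dx_i ∧ dx_j = sgn(permutation) dx_{(a)} ∧ dx_{(b)} ∧ dx_{(c)} with (a < b < c) sorted:
  d(x*(-2*w + 2*y + 3*z)) includes (∂/∂z)(x*(-2*w + 2*y + 3*z)) dz = (3*x) dz, which multiplied by dx ∧ dy gives (3*x) dx ∧ dy ∧ dz
  d(x*(-2*w + 2*y + 3*z)) includes (∂/∂w)(x*(-2*w + 2*y + 3*z)) dw = (-2*x) dw, which multiplied by dx ∧ dy gives (-2*x) dx ∧ dy ∧ dw
  d(w^2 - 2*y*z) includes (∂/∂y)(w^2 - 2*y*z) dy = (-2*z) dy, which multiplied by dx ∧ dz gives (2*z) dx ∧ dy ∧ dz
  d(w^2 - 2*y*z) includes (∂/∂w)(w^2 - 2*y*z) dw = (2*w) dw, which multiplied by dx ∧ dz gives (2*w) dx ∧ dz ∧ dw
  d(x*(-y - 6*z)) includes (∂/∂x)(x*(-y - 6*z)) dx = (-y - 6*z) dx, which multiplied by dy ∧ dz gives (-y - 6*z) dx ∧ dy ∧ dz
  d(-w*x) includes (∂/∂x)(-w*x) dx = (-w) dx, which multiplied by dz ∧ dw gives (-w) dx ∧ dz ∧ dw
Collecting like 3-forms: d(omega) = (3*x - y - 4*z) dx ∧ dy ∧ dz + (-2*x) dx ∧ dy ∧ dw + (w) dx ∧ dz ∧ dw.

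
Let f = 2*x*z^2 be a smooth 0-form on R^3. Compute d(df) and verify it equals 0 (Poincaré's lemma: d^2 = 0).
d(df) = 0

Step 1: df = sum_i (∂f/∂x_i) dx_i = (2*z^2) dx + (0) dy + (4*x*z) dz.
Step 2: Apply d again. Using the 1-form formula, the coefficient of dx ∧ dy in d(df) is ∂^2 f/∂x ∂y - ∂^2 f/∂y ∂x = (0) - (0) = 0 (equality of mixed partials for smooth f).
Similarly for dx ∧ dz and dy ∧ dz — all coefficients vanish. So d(df) = 0.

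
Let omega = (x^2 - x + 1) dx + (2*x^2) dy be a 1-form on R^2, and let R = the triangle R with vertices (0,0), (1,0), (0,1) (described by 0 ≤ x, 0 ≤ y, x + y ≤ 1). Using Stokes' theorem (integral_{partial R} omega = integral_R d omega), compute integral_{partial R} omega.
integral_(partial R) omega = 2/3

Stokes: integral_partial_R omega = integral_R d omega with d omega = (∂Q/∂x - ∂P/∂y) dx ∧ dy.
  ∂Q/∂x = 4*x
  ∂P/∂y = 0
  integrand = ∂Q/∂x - ∂P/∂y = 4*x.
Integrating over R: integral_0^1 integral_0^{1-x} (4*x) dy dx = 2/3.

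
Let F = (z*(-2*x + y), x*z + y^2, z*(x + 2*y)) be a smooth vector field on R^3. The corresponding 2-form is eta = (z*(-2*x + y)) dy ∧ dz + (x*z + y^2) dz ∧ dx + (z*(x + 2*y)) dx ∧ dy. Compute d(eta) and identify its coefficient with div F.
d(eta) = (x + 4*y - 2*z) dx ∧ dy ∧ dz; div F = x + 4*y - 2*z

For a 2-form in R^3 of the form above, applying d gives a 3-form with coefficient ∂P/∂x + ∂Q/∂y + ∂R/∂z:
  ∂P/∂x = -2*z
  ∂Q/∂y = 2*y
  ∂R/∂z = x + 2*y
Sum = x + 4*y - 2*z, which is exactly div F.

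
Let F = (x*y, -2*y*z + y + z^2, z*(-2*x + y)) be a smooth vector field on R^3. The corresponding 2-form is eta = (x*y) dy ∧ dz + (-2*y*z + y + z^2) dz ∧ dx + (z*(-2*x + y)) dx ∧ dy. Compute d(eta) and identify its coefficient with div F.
d(eta) = (-2*x + 2*y - 2*z + 1) dx ∧ dy ∧ dz; div F = -2*x + 2*y - 2*z + 1

For a 2-form in R^3 of the form above, applying d gives a 3-form with coefficient ∂P/∂x + ∂Q/∂y + ∂R/∂z:
  ∂P/∂x = y
  ∂Q/∂y = 1 - 2*z
  ∂R/∂z = -2*x + y
Sum = -2*x + 2*y - 2*z + 1, which is exactly div F.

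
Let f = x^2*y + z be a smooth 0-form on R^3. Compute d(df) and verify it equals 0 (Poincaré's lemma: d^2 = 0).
d(df) = 0

Step 1: df = sum_i (∂f/∂x_i) dx_i = (2*x*y) dx + (x^2) dy + (1) dz.
Step 2: Apply d again. Using the 1-form formula, the coefficient of dx ∧ dy in d(df) is ∂^2 f/∂x ∂y - ∂^2 f/∂y ∂x = (2*x) - (2*x) = 0 (equality of mixed partials for smooth f).
Similarly for dx ∧ dz and dy ∧ dz — all coefficients vanish. So d(df) = 0.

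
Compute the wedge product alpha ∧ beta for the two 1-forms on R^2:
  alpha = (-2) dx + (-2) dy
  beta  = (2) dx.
alpha ∧ beta = (4) dx ∧ dy

Distribute the wedge, using dx_i ∧ dx_j = -dx_j ∧ dx_i and dx_i ∧ dx_i = 0. For each pair (i, j) with i < j, the coefficient of dx_i ∧ dx_j in alpha ∧ beta is (alpha_i * beta_j - alpha_j * beta_i). Collecting: alpha ∧ beta = (4) dx ∧ dy.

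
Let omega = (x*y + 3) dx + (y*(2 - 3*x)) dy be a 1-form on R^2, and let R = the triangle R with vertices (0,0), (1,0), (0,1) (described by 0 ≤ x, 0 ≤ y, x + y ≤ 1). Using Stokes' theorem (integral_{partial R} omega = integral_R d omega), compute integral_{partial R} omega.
integral_(partial R) omega = -2/3

Stokes: integral_partial_R omega = integral_R d omega with d omega = (∂Q/∂x - ∂P/∂y) dx ∧ dy.
  ∂Q/∂x = -3*y
  ∂P/∂y = x
  integrand = ∂Q/∂x - ∂P/∂y = -x - 3*y.
Integrating over R: integral_0^1 integral_0^{1-x} (-x - 3*y) dy dx = -2/3.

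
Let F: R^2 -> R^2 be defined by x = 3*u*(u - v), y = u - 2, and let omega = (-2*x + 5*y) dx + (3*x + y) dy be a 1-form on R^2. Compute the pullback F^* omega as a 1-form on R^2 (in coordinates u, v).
F^* omega = (-36*u^3 + 54*u^2*v + 39*u^2 - 18*u*v^2 - 24*u*v - 59*u + 30*v - 2) du + (3*u*(6*u^2 - 6*u*v - 5*u + 10)) dv

Using F^*(f dg) = (f ∘ F) d(g ∘ F), substitute each coordinate x_i by F_i(u, v) in f_i, and replace dx_i by d F_i = (∂F_i/∂u) du + (∂F_i/∂v) dv.
  For the x component: f_1(F) = -6*u^2 + 6*u*v + 5*u - 10; d F_1 = (6*u - 3*v) du + (-3*u) dv
  For the y component: f_2(F) = 9*u^2 - 9*u*v + u - 2; d F_2 = (1) du + (0) dv
Combining and collecting du, dv coefficients:
  coeff of du: -36*u^3 + 54*u^2*v + 39*u^2 - 18*u*v^2 - 24*u*v - 59*u + 30*v - 2
  coeff of dv: 3*u*(6*u^2 - 6*u*v - 5*u + 10)
F^* omega = (-36*u^3 + 54*u^2*v + 39*u^2 - 18*u*v^2 - 24*u*v - 59*u + 30*v - 2) du + (3*u*(6*u^2 - 6*u*v - 5*u + 10)) dv.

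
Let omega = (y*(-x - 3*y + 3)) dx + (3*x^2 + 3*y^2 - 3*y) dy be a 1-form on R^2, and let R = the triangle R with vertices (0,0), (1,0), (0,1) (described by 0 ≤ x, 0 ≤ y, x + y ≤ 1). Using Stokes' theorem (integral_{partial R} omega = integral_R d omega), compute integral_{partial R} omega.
integral_(partial R) omega = 2/3

Stokes: integral_partial_R omega = integral_R d omega with d omega = (∂Q/∂x - ∂P/∂y) dx ∧ dy.
  ∂Q/∂x = 6*x
  ∂P/∂y = -x - 6*y + 3
  integrand = ∂Q/∂x - ∂P/∂y = 7*x + 6*y - 3.
Integrating over R: integral_0^1 integral_0^{1-x} (7*x + 6*y - 3) dy dx = 2/3.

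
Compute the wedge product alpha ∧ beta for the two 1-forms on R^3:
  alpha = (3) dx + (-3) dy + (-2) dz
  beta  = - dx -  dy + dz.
alpha ∧ beta = (-6) dx ∧ dy + (1) dx ∧ dz + (-5) dy ∧ dz

Distribute the wedge, using dx_i ∧ dx_j = -dx_j ∧ dx_i and dx_i ∧ dx_i = 0. For each pair (i, j) with i < j, the coefficient of dx_i ∧ dx_j in alpha ∧ beta is (alpha_i * beta_j - alpha_j * beta_i). Collecting: alpha ∧ beta = (-6) dx ∧ dy + (1) dx ∧ dz + (-5) dy ∧ dz.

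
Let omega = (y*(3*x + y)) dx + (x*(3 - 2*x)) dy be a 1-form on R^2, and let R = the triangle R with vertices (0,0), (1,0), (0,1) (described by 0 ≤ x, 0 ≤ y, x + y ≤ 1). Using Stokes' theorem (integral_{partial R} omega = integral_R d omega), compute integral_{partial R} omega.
integral_(partial R) omega = 0

Stokes: integral_partial_R omega = integral_R d omega with d omega = (∂Q/∂x - ∂P/∂y) dx ∧ dy.
  ∂Q/∂x = 3 - 4*x
  ∂P/∂y = 3*x + 2*y
  integrand = ∂Q/∂x - ∂P/∂y = -7*x - 2*y + 3.
Integrating over R: integral_0^1 integral_0^{1-x} (-7*x - 2*y + 3) dy dx = 0.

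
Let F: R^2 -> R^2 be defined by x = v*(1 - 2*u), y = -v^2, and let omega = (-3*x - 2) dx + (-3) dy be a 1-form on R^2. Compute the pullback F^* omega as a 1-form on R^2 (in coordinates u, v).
F^* omega = (2*v*(-6*u*v + 3*v + 2)) du + (-12*u^2*v + 12*u*v + 4*u + 3*v - 2) dv

Using F^*(f dg) = (f ∘ F) d(g ∘ F), substitute each coordinate x_i by F_i(u, v) in f_i, and replace dx_i by d F_i = (∂F_i/∂u) du + (∂F_i/∂v) dv.
  For the x component: f_1(F) = 6*u*v - 3*v - 2; d F_1 = (-2*v) du + (1 - 2*u) dv
  For the y component: f_2(F) = -3; d F_2 = (0) du + (-2*v) dv
Combining and collecting du, dv coefficients:
  coeff of du: 2*v*(-6*u*v + 3*v + 2)
  coeff of dv: -12*u^2*v + 12*u*v + 4*u + 3*v - 2
F^* omega = (2*v*(-6*u*v + 3*v + 2)) du + (-12*u^2*v + 12*u*v + 4*u + 3*v - 2) dv.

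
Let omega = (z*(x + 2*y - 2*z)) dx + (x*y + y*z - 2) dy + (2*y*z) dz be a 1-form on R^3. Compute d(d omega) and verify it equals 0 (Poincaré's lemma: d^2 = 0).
d(d omega) = 0

Step 1: d omega = sum_{i<j} (∂f_j/∂x_i - ∂f_i/∂x_j) dx_i ∧ dx_j:
  coeff of dx ∧ dy: y - 2*z
  coeff of dx ∧ dz: -x - 2*y + 4*z
  coeff of dy ∧ dz: -y + 2*z
Step 2: Apply d again to each 2-form coefficient. The only possible 3-form in R^3 is dx ∧ dy ∧ dz, with coefficient
  ∂(coeff of dy∧dz)/∂x - ∂(coeff of dx∧dz)/∂y + ∂(coeff of dx∧dy)/∂z
  = ∂/∂x (-y + 2*z) - ∂/∂y (-x - 2*y + 4*z) + ∂/∂z (y - 2*z).
Each of these terms simplifies to sums of mixed partials that cancel in pairs. The result is 0 (by equality of mixed partials for smooth functions — Schwarz / Clairaut).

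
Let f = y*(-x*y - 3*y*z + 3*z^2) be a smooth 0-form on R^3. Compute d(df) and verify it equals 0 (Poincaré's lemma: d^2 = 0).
d(df) = 0

Step 1: df = sum_i (∂f/∂x_i) dx_i = (-y^2) dx + (-2*x*y - 6*y*z + 3*z^2) dy + (3*y*(-y + 2*z)) dz.
Step 2: Apply d again. Using the 1-form formula, the coefficient of dx ∧ dy in d(df) is ∂^2 f/∂x ∂y - ∂^2 f/∂y ∂x = (-2*y) - (-2*y) = 0 (equality of mixed partials for smooth f).
Similarly for dx ∧ dz and dy ∧ dz — all coefficients vanish. So d(df) = 0.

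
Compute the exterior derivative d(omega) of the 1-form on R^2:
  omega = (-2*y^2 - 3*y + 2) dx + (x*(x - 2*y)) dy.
d(omega) = (2*x + 2*y + 3) dx ∧ dy

For a 1-form omega = sum_i f_i dx_i, the exterior derivative is
  d(omega) = sum_{i < j} (∂f_j/∂x_i - ∂f_i/∂x_j) dx_i ∧ dx_j.
  coefficient of dx ∧ dy: ∂f_2/∂x - ∂f_1/∂y = ∂(x*(x - 2*y))/∂x - ∂(-2*y^2 - 3*y + 2)/∂y = 2*x + 2*y + 3
Assembling: d(omega) = (2*x + 2*y + 3) dx ∧ dy.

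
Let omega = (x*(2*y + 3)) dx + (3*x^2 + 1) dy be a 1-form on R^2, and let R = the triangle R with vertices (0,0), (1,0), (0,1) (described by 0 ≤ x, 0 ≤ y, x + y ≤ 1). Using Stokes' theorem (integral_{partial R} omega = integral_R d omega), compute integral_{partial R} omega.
integral_(partial R) omega = 2/3

Stokes: integral_partial_R omega = integral_R d omega with d omega = (∂Q/∂x - ∂P/∂y) dx ∧ dy.
  ∂Q/∂x = 6*x
  ∂P/∂y = 2*x
  integrand = ∂Q/∂x - ∂P/∂y = 4*x.
Integrating over R: integral_0^1 integral_0^{1-x} (4*x) dy dx = 2/3.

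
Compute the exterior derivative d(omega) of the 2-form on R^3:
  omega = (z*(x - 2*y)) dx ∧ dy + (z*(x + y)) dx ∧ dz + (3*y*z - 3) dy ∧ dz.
d(omega) = (x - 2*y - z) dx ∧ dy ∧ dz

For a 2-form omega = sum_{i<j} g_{ij} dx_i ∧ dx_j, the exterior derivative is
  d(omega) = sum_{i<j} d(g_{ij}) ∧ dx_i ∧ dx_j = sum_{i<j, k} (∂g_{ij}/∂x_k) dx_k ∧ dx_i ∧ dx_j.
Expand each term, using dx_k ∧ dx_i ∧ dx_j = sgn(permutation) dx_{(a)} ∧ dx_{(b)} ∧ dx_{(c)} with (a < b < c) sorted:
  d(z*(x - 2*y)) includes (∂/∂z)(z*(x - 2*y)) dz = (x - 2*y) dz, which multiplied by dx ∧ dy gives (x - 2*y) dx ∧ dy ∧ dz
  d(z*(x + y)) includes (∂/∂y)(z*(x + y)) dy = (z) dy, which multiplied by dx ∧ dz gives (-z) dx ∧ dy ∧ dz
Collecting like 3-forms: d(omega) = (x - 2*y - z) dx ∧ dy ∧ dz.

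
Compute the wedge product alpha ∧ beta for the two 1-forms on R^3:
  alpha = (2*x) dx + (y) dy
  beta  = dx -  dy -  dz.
alpha ∧ beta = (-2*x - y) dx ∧ dy + (-2*x) dx ∧ dz + (-y) dy ∧ dz

Distribute the wedge, using dx_i ∧ dx_j = -dx_j ∧ dx_i and dx_i ∧ dx_i = 0. For each pair (i, j) with i < j, the coefficient of dx_i ∧ dx_j in alpha ∧ beta is (alpha_i * beta_j - alpha_j * beta_i). Collecting: alpha ∧ beta = (-2*x - y) dx ∧ dy + (-2*x) dx ∧ dz + (-y) dy ∧ dz.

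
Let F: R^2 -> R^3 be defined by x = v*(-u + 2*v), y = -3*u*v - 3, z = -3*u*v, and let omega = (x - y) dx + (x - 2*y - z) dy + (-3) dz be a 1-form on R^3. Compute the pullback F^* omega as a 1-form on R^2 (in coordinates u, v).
F^* omega = (2*v*(-13*u*v - 4*v^2 - 6)) du + (-26*u^2*v - 12*u + 8*v^3 + 12*v) dv

Using F^*(f dg) = (f ∘ F) d(g ∘ F), substitute each coordinate x_i by F_i(u, v) in f_i, and replace dx_i by d F_i = (∂F_i/∂u) du + (∂F_i/∂v) dv.
  For the x component: f_1(F) = 2*u*v + 2*v^2 + 3; d F_1 = (-v) du + (-u + 4*v) dv
  For the y component: f_2(F) = 8*u*v + 2*v^2 + 6; d F_2 = (-3*v) du + (-3*u) dv
  For the z component: f_3(F) = -3; d F_3 = (-3*v) du + (-3*u) dv
Combining and collecting du, dv coefficients:
  coeff of du: 2*v*(-13*u*v - 4*v^2 - 6)
  coeff of dv: -26*u^2*v - 12*u + 8*v^3 + 12*v
F^* omega = (2*v*(-13*u*v - 4*v^2 - 6)) du + (-26*u^2*v - 12*u + 8*v^3 + 12*v) dv.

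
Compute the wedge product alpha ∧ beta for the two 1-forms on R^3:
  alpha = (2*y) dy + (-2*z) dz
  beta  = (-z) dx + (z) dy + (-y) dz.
alpha ∧ beta = (2*y*z) dx ∧ dy + (-2*y^2 + 2*z^2) dy ∧ dz + (-2*z^2) dx ∧ dz

Distribute the wedge, using dx_i ∧ dx_j = -dx_j ∧ dx_i and dx_i ∧ dx_i = 0. For each pair (i, j) with i < j, the coefficient of dx_i ∧ dx_j in alpha ∧ beta is (alpha_i * beta_j - alpha_j * beta_i). Collecting: alpha ∧ beta = (2*y*z) dx ∧ dy + (-2*y^2 + 2*z^2) dy ∧ dz + (-2*z^2) dx ∧ dz.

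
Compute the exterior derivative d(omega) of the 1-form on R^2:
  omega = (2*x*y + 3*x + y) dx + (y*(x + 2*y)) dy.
d(omega) = (-2*x + y - 1) dx ∧ dy

For a 1-form omega = sum_i f_i dx_i, the exterior derivative is
  d(omega) = sum_{i < j} (∂f_j/∂x_i - ∂f_i/∂x_j) dx_i ∧ dx_j.
  coefficient of dx ∧ dy: ∂f_2/∂x - ∂f_1/∂y = ∂(y*(x + 2*y))/∂x - ∂(2*x*y + 3*x + y)/∂y = -2*x + y - 1
Assembling: d(omega) = (-2*x + y - 1) dx ∧ dy.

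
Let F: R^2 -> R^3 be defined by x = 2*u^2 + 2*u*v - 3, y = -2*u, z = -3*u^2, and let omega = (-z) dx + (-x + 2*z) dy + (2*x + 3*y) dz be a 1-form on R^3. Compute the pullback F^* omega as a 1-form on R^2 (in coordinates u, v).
F^* omega = (-12*u^3 - 18*u^2*v + 52*u^2 + 4*u*v + 36*u - 6) du + (6*u^3) dv

Using F^*(f dg) = (f ∘ F) d(g ∘ F), substitute each coordinate x_i by F_i(u, v) in f_i, and replace dx_i by d F_i = (∂F_i/∂u) du + (∂F_i/∂v) dv.
  For the x component: f_1(F) = 3*u^2; d F_1 = (4*u + 2*v) du + (2*u) dv
  For the y component: f_2(F) = -8*u^2 - 2*u*v + 3; d F_2 = (-2) du + (0) dv
  For the z component: f_3(F) = 4*u^2 + 4*u*v - 6*u - 6; d F_3 = (-6*u) du + (0) dv
Combining and collecting du, dv coefficients:
  coeff of du: -12*u^3 - 18*u^2*v + 52*u^2 + 4*u*v + 36*u - 6
  coeff of dv: 6*u^3
F^* omega = (-12*u^3 - 18*u^2*v + 52*u^2 + 4*u*v + 36*u - 6) du + (6*u^3) dv.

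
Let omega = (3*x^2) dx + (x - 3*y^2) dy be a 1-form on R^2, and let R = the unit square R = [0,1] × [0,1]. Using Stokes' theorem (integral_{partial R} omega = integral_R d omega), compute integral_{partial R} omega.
integral_(partial R) omega = 1

Stokes: integral_partial_R omega = integral_R d omega with d omega = (∂Q/∂x - ∂P/∂y) dx ∧ dy.
  ∂Q/∂x = 1
  ∂P/∂y = 0
  integrand = ∂Q/∂x - ∂P/∂y = 1.
Integrating over R: integral_0^1 integral_0^1 (1) dx dy = 1.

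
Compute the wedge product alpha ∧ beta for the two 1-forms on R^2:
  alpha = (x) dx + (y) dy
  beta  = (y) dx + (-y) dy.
alpha ∧ beta = (-y*(x + y)) dx ∧ dy

Distribute the wedge, using dx_i ∧ dx_j = -dx_j ∧ dx_i and dx_i ∧ dx_i = 0. For each pair (i, j) with i < j, the coefficient of dx_i ∧ dx_j in alpha ∧ beta is (alpha_i * beta_j - alpha_j * beta_i). Collecting: alpha ∧ beta = (-y*(x + y)) dx ∧ dy.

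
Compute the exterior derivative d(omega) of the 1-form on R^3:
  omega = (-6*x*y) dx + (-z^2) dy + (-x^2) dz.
d(omega) = (6*x) dx ∧ dy + (-2*x) dx ∧ dz + (2*z) dy ∧ dz

For a 1-form omega = sum_i f_i dx_i, the exterior derivative is
  d(omega) = sum_{i < j} (∂f_j/∂x_i - ∂f_i/∂x_j) dx_i ∧ dx_j.
  coefficient of dx ∧ dy: ∂f_2/∂x - ∂f_1/∂y = ∂(-z^2)/∂x - ∂(-6*x*y)/∂y = 6*x
  coefficient of dx ∧ dz: ∂f_3/∂x - ∂f_1/∂z = ∂(-x^2)/∂x - ∂(-6*x*y)/∂z = -2*x
  coefficient of dy ∧ dz: ∂f_3/∂y - ∂f_2/∂z = ∂(-x^2)/∂y - ∂(-z^2)/∂z = 2*z
Assembling: d(omega) = (6*x) dx ∧ dy + (-2*x) dx ∧ dz + (2*z) dy ∧ dz.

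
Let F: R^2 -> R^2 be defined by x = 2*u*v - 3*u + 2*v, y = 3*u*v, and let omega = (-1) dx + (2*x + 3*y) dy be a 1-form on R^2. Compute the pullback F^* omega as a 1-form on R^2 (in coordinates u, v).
F^* omega = (39*u*v^2 - 18*u*v + 12*v^2 - 2*v + 3) du + (39*u^2*v - 18*u^2 + 12*u*v - 2*u - 2) dv

Using F^*(f dg) = (f ∘ F) d(g ∘ F), substitute each coordinate x_i by F_i(u, v) in f_i, and replace dx_i by d F_i = (∂F_i/∂u) du + (∂F_i/∂v) dv.
  For the x component: f_1(F) = -1; d F_1 = (2*v - 3) du + (2*u + 2) dv
  For the y component: f_2(F) = 13*u*v - 6*u + 4*v; d F_2 = (3*v) du + (3*u) dv
Combining and collecting du, dv coefficients:
  coeff of du: 39*u*v^2 - 18*u*v + 12*v^2 - 2*v + 3
  coeff of dv: 39*u^2*v - 18*u^2 + 12*u*v - 2*u - 2
F^* omega = (39*u*v^2 - 18*u*v + 12*v^2 - 2*v + 3) du + (39*u^2*v - 18*u^2 + 12*u*v - 2*u - 2) dv.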